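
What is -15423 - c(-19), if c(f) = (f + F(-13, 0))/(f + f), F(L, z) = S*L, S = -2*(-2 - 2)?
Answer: -586197/38 ≈ -15426.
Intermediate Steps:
S = 8 (S = -2*(-4) = 8)
F(L, z) = 8*L
c(f) = (-104 + f)/(2*f) (c(f) = (f + 8*(-13))/(f + f) = (f - 104)/((2*f)) = (-104 + f)*(1/(2*f)) = (-104 + f)/(2*f))
-15423 - c(-19) = -15423 - (-104 - 19)/(2*(-19)) = -15423 - (-1)*(-123)/(2*19) = -15423 - 1*123/38 = -15423 - 123/38 = -586197/38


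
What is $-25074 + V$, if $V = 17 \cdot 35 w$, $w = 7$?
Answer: $-20909$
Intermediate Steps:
$V = 4165$ ($V = 17 \cdot 35 \cdot 7 = 595 \cdot 7 = 4165$)
$-25074 + V = -25074 + 4165 = -20909$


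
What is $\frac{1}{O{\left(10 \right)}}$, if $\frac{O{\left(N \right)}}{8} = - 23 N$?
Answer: $- \frac{1}{1840} \approx -0.00054348$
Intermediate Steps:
$O{\left(N \right)} = - 184 N$ ($O{\left(N \right)} = 8 \left(- 23 N\right) = - 184 N$)
$\frac{1}{O{\left(10 \right)}} = \frac{1}{\left(-184\right) 10} = \frac{1}{-1840} = - \frac{1}{1840}$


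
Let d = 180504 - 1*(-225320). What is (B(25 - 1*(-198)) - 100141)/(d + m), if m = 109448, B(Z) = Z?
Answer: -49959/257636 ≈ -0.19391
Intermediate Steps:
d = 405824 (d = 180504 + 225320 = 405824)
(B(25 - 1*(-198)) - 100141)/(d + m) = ((25 - 1*(-198)) - 100141)/(405824 + 109448) = ((25 + 198) - 100141)/515272 = (223 - 100141)*(1/515272) = -99918*1/515272 = -49959/257636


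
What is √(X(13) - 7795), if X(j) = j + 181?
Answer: I*√7601 ≈ 87.184*I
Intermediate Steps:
X(j) = 181 + j
√(X(13) - 7795) = √((181 + 13) - 7795) = √(194 - 7795) = √(-7601) = I*√7601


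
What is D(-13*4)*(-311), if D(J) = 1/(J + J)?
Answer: 311/104 ≈ 2.9904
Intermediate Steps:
D(J) = 1/(2*J)
D(-13*4)*(-311) = (1/(2*((-13*4))))*(-311) = ((½)/(-52))*(-311) = ((½)*(-1/52))*(-311) = -1/104*(-311) = 311/104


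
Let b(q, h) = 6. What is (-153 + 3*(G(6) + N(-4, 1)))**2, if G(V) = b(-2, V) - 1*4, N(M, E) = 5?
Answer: 17424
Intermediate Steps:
G(V) = 2 (G(V) = 6 - 1*4 = 6 - 4 = 2)
(-153 + 3*(G(6) + N(-4, 1)))**2 = (-153 + 3*(2 + 5))**2 = (-153 + 3*7)**2 = (-153 + 21)**2 = (-132)**2 = 17424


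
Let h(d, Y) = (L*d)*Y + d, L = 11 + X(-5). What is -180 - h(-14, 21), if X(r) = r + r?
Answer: 128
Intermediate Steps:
X(r) = 2*r
L = 1 (L = 11 + 2*(-5) = 11 - 10 = 1)
h(d, Y) = d + Y*d (h(d, Y) = (1*d)*Y + d = d*Y + d = Y*d + d = d + Y*d)
-180 - h(-14, 21) = -180 - (-14)*(1 + 21) = -180 - (-14)*22 = -180 - 1*(-308) = -180 + 308 = 128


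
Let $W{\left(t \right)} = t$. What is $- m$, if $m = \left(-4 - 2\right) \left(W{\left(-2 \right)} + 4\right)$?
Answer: $12$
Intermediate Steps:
$m = -12$ ($m = \left(-4 - 2\right) \left(-2 + 4\right) = \left(-4 - 2\right) 2 = \left(-6\right) 2 = -12$)
$- m = \left(-1\right) \left(-12\right) = 12$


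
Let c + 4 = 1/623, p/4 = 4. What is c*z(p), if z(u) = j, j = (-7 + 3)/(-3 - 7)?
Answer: -4982/3115 ≈ -1.5994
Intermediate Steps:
p = 16 (p = 4*4 = 16)
c = -2491/623 (c = -4 + 1/623 = -2491/623 ≈ -3.9984)
j = 2/5 (j = -4/(-10) = -4*(-1/10) = 2/5 ≈ 0.40000)
z(u) = 2/5
c*z(p) = -2491/623*2/5 = -4982/3115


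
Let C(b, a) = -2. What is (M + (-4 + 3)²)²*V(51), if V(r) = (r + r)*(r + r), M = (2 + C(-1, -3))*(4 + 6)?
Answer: 10404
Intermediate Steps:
M = 0 (M = (2 - 2)*(4 + 6) = 0*10 = 0)
V(r) = 4*r² (V(r) = (2*r)*(2*r) = 4*r²)
(M + (-4 + 3)²)²*V(51) = (0 + (-4 + 3)²)²*(4*51²) = (0 + (-1)²)²*(4*2601) = (0 + 1)²*10404 = 1²*10404 = 1*10404 = 10404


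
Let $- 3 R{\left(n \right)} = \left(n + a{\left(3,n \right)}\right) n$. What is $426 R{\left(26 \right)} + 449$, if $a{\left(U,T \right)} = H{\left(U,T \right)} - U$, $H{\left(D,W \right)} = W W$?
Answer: $-2580259$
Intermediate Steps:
$H{\left(D,W \right)} = W^{2}$
$a{\left(U,T \right)} = T^{2} - U$
$R{\left(n \right)} = - \frac{n \left(-3 + n + n^{2}\right)}{3}$ ($R{\left(n \right)} = - \frac{\left(n + \left(n^{2} - 3\right)\right) n}{3} = - \frac{\left(n + \left(-3 + n^{2}\right)\right) n}{3} = - \frac{\left(-3 + n + n^{2}\right) n}{3} = - \frac{n \left(-3 + n + n^{2}\right)}{3}$)
$426 R{\left(26 \right)} + 449 = 426 \cdot \frac{1}{3} \cdot 26 \left(3 - 26 - 26^{2}\right) + 449 = 426 \cdot \frac{1}{3} \cdot 26 \left(3 - 26 - 676\right) + 449 = 426 \cdot \frac{1}{3} \cdot 26 \left(-699\right) + 449 = 426 \left(-6058\right) + 449 = -2580708 + 449 = -2580259$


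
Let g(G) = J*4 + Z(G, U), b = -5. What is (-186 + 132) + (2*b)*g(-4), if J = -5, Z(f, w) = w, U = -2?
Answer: 166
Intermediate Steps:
g(G) = -22 (g(G) = -5*4 - 2 = -20 - 2 = -22)
(-186 + 132) + (2*b)*g(-4) = (-186 + 132) + (2*(-5))*(-22) = -54 - 10*(-22) = -54 + 220 = 166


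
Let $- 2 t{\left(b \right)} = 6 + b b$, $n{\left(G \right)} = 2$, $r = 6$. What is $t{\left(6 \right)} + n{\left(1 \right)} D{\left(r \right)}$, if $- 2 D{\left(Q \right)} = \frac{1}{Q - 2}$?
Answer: $- \frac{85}{4} \approx -21.25$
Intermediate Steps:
$D{\left(Q \right)} = - \frac{1}{2 \left(-2 + Q\right)}$ ($D{\left(Q \right)} = - \frac{1}{2 \left(Q - 2\right)} = - \frac{1}{2 \left(-2 + Q\right)}$)
$t{\left(b \right)} = -3 - \frac{b^{2}}{2}$ ($t{\left(b \right)} = - \frac{6 + b b}{2} = - \frac{6 + b^{2}}{2} = -3 - \frac{b^{2}}{2}$)
$t{\left(6 \right)} + n{\left(1 \right)} D{\left(r \right)} = \left(-3 - \frac{6^{2}}{2}\right) + 2 \left(- \frac{1}{-4 + 2 \cdot 6}\right) = \left(-3 - 18\right) + 2 \left(- \frac{1}{-4 + 12}\right) = \left(-3 - 18\right) + 2 \left(- \frac{1}{8}\right) = -21 + 2 \left(\left(-1\right) \frac{1}{8}\right) = -21 + 2 \left(- \frac{1}{8}\right) = -21 - \frac{1}{4} = - \frac{85}{4}$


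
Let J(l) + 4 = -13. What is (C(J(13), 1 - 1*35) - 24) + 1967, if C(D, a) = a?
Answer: 1909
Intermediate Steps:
J(l) = -17 (J(l) = -4 - 13 = -17)
(C(J(13), 1 - 1*35) - 24) + 1967 = ((1 - 1*35) - 24) + 1967 = ((1 - 35) - 24) + 1967 = (-34 - 24) + 1967 = -58 + 1967 = 1909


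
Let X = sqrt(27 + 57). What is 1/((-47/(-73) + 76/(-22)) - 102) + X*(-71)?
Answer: -803/84163 - 142*sqrt(21) ≈ -650.74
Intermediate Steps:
X = 2*sqrt(21) (X = sqrt(84) = 2*sqrt(21) ≈ 9.1651)
1/((-47/(-73) + 76/(-22)) - 102) + X*(-71) = 1/((-47/(-73) + 76/(-22)) - 102) + (2*sqrt(21))*(-71) = 1/((-47*(-1/73) + 76*(-1/22)) - 102) - 142*sqrt(21) = 1/((47/73 - 38/11) - 102) - 142*sqrt(21) = 1/(-2257/803 - 102) - 142*sqrt(21) = 1/(-84163/803) - 142*sqrt(21) = -803/84163 - 142*sqrt(21)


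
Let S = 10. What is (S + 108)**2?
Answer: 13924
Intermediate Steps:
(S + 108)**2 = (10 + 108)**2 = 118**2 = 13924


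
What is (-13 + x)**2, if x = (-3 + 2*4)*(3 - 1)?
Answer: 9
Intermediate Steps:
x = 10 (x = (-3 + 8)*2 = 5*2 = 10)
(-13 + x)**2 = (-13 + 10)**2 = (-3)**2 = 9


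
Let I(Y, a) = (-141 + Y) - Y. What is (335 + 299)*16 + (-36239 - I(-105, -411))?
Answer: -25954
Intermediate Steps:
I(Y, a) = -141
(335 + 299)*16 + (-36239 - I(-105, -411)) = (335 + 299)*16 + (-36239 - 1*(-141)) = 634*16 + (-36239 + 141) = 10144 - 36098 = -25954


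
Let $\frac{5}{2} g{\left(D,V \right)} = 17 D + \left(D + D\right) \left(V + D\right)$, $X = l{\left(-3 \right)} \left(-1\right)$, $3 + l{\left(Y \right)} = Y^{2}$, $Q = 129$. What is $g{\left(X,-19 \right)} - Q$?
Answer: $- \frac{249}{5} \approx -49.8$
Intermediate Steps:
$l{\left(Y \right)} = -3 + Y^{2}$
$X = -6$ ($X = \left(-3 + \left(-3\right)^{2}\right) \left(-1\right) = \left(-3 + 9\right) \left(-1\right) = 6 \left(-1\right) = -6$)
$g{\left(D,V \right)} = \frac{34 D}{5} + \frac{4 D \left(D + V\right)}{5}$ ($g{\left(D,V \right)} = \frac{2 \left(17 D + \left(D + D\right) \left(V + D\right)\right)}{5} = \frac{2 \left(17 D + 2 D \left(D + V\right)\right)}{5} = \frac{34 D}{5} + \frac{4 D \left(D + V\right)}{5}$)
$g{\left(X,-19 \right)} - Q = \frac{2}{5} \left(-6\right) \left(17 + 2 \left(-6\right) + 2 \left(-19\right)\right) - 129 = \frac{2}{5} \left(-6\right) \left(17 - 12 - 38\right) - 129 = \frac{2}{5} \left(-6\right) \left(-33\right) - 129 = \frac{396}{5} - 129 = - \frac{249}{5}$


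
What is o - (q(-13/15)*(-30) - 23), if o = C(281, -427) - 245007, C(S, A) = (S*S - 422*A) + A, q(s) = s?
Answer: 13718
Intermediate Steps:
C(S, A) = S² - 421*A (C(S, A) = (S² - 422*A) + A = S² - 421*A)
o = 13721 (o = (281² - 421*(-427)) - 245007 = (78961 + 179767) - 245007 = 258728 - 245007 = 13721)
o - (q(-13/15)*(-30) - 23) = 13721 - (-13/15*(-30) - 23) = 13721 - (26 - 23) = 13721 - 1*3 = 13721 - 3 = 13718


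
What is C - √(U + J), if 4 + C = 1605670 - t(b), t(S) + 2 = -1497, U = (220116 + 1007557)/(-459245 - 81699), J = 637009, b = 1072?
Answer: 1607165 - √11650073210936807/135236 ≈ 1.6064e+6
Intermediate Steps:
U = -1227673/540944 (U = 1227673/(-540944) = 1227673*(-1/540944) = -1227673/540944 ≈ -2.2695)
t(S) = -1499 (t(S) = -2 - 1497 = -1499)
C = 1607165 (C = -4 + (1605670 - 1*(-1499)) = -4 + (1605670 + 1499) = -4 + 1607169 = 1607165)
C - √(U + J) = 1607165 - √(-1227673/540944 + 637009) = 1607165 - √(344584968823/540944) = 1607165 - √11650073210936807/135236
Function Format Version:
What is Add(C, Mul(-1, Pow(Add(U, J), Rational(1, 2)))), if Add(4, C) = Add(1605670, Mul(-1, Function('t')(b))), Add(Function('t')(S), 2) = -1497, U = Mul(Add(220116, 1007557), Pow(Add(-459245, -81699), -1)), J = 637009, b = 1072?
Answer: Add(1607165, Mul(Rational(-1, 135236), Pow(11650073210936807, Rational(1, 2)))) ≈ 1.6064e+6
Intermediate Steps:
U = Rational(-1227673, 540944) (U = Mul(1227673, Pow(-540944, -1)) = Mul(1227673, Rational(-1, 540944)) = Rational(-1227673, 540944) ≈ -2.2695)
Function('t')(S) = -1499 (Function('t')(S) = Add(-2, -1497) = -1499)
C = 1607165 (C = Add(-4, Add(1605670, Mul(-1, -1499))) = Add(-4, Add(1605670, 1499)) = Add(-4, 1607169) = 1607165)
Add(C, Mul(-1, Pow(Add(U, J), Rational(1, 2)))) = Add(1607165, Mul(-1, Pow(Add(Rational(-1227673, 540944), 637009), Rational(1, 2)))) = Add(1607165, Mul(-1, Pow(Rational(344584968823, 540944), Rational(1, 2)))) = Add(1607165, Mul(-1, Mul(Rational(1, 135236), Pow(11650073210936807, Rational(1, 2))))) = Add(1607165, Mul(Rational(-1, 135236), Pow(11650073210936807, Rational(1, 2))))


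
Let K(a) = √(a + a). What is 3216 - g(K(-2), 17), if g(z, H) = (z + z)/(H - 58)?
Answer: 3216 + 4*I/41 ≈ 3216.0 + 0.097561*I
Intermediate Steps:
K(a) = √2*√a (K(a) = √(2*a) = √2*√a)
g(z, H) = 2*z/(-58 + H) (g(z, H) = (2*z)/(-58 + H) = 2*z/(-58 + H))
3216 - g(K(-2), 17) = 3216 - 2*√2*√(-2)/(-58 + 17) = 3216 - 2*√2*(I*√2)/(-41) = 3216 - 2*2*I*(-1)/41 = 3216 - (-4)*I/41 = 3216 + 4*I/41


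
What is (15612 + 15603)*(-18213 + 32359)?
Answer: 441567390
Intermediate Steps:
(15612 + 15603)*(-18213 + 32359) = 31215*14146 = 441567390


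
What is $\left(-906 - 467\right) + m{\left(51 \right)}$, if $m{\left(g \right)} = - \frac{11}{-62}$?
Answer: $- \frac{85115}{62} \approx -1372.8$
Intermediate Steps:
$m{\left(g \right)} = \frac{11}{62}$ ($m{\left(g \right)} = \left(-11\right) \left(- \frac{1}{62}\right) = \frac{11}{62}$)
$\left(-906 - 467\right) + m{\left(51 \right)} = \left(-906 - 467\right) + \frac{11}{62} = -1373 + \frac{11}{62} = - \frac{85115}{62}$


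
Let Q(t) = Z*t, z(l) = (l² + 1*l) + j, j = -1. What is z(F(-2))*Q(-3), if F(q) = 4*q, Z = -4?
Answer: 660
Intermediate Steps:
z(l) = -1 + l + l² (z(l) = (l² + 1*l) - 1 = (l² + l) - 1 = (l + l²) - 1 = -1 + l + l²)
Q(t) = -4*t
z(F(-2))*Q(-3) = (-1 + 4*(-2) + (4*(-2))²)*(-4*(-3)) = (-1 - 8 + (-8)²)*12 = (-1 - 8 + 64)*12 = 55*12 = 660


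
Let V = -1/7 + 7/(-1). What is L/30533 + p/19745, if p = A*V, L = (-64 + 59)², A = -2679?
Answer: 818670145/844023719 ≈ 0.96996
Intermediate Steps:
L = 25 (L = (-5)² = 25)
V = -50/7 (V = -1*⅐ + 7*(-1) = -⅐ - 7 = -50/7 ≈ -7.1429)
p = 133950/7 (p = -2679*(-50/7) = 133950/7 ≈ 19136.)
L/30533 + p/19745 = 25/30533 + (133950/7)/19745 = 25*(1/30533) + (133950/7)*(1/19745) = 25/30533 + 26790/27643 = 818670145/844023719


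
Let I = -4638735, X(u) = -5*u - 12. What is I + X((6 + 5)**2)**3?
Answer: -239523848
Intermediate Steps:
X(u) = -12 - 5*u
I + X((6 + 5)**2)**3 = -4638735 + (-12 - 5*(6 + 5)**2)**3 = -4638735 + (-12 - 5*11**2)**3 = -4638735 + (-12 - 5*121)**3 = -4638735 + (-12 - 605)**3 = -4638735 + (-617)**3 = -4638735 - 234885113 = -239523848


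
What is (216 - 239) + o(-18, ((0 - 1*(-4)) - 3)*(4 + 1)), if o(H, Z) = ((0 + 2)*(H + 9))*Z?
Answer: -113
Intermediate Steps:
o(H, Z) = Z*(18 + 2*H) (o(H, Z) = (2*(9 + H))*Z = (18 + 2*H)*Z = Z*(18 + 2*H))
(216 - 239) + o(-18, ((0 - 1*(-4)) - 3)*(4 + 1)) = (216 - 239) + 2*(((0 - 1*(-4)) - 3)*(4 + 1))*(9 - 18) = -23 + 2*(((0 + 4) - 3)*5)*(-9) = -23 + 2*((4 - 3)*5)*(-9) = -23 + 2*(1*5)*(-9) = -23 + 2*5*(-9) = -23 - 90 = -113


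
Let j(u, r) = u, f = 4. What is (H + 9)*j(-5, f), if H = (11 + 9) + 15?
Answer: -220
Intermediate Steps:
H = 35 (H = 20 + 15 = 35)
(H + 9)*j(-5, f) = (35 + 9)*(-5) = 44*(-5) = -220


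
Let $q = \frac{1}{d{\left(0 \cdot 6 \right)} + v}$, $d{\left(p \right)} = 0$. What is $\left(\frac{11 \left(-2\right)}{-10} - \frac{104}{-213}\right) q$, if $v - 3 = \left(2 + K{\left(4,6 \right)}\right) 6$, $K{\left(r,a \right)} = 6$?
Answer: $\frac{2863}{54315} \approx 0.052711$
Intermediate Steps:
$v = 51$ ($v = 3 + \left(2 + 6\right) 6 = 3 + 8 \cdot 6 = 3 + 48 = 51$)
$q = \frac{1}{51}$ ($q = \frac{1}{0 + 51} = \frac{1}{51} \approx 0.019608$)
$\left(\frac{11 \left(-2\right)}{-10} - \frac{104}{-213}\right) q = \left(\frac{11 \left(-2\right)}{-10} - \frac{104}{-213}\right) \frac{1}{51} = \left(\left(-22\right) \left(- \frac{1}{10}\right) - - \frac{104}{213}\right) \frac{1}{51} = \left(\frac{11}{5} + \frac{104}{213}\right) \frac{1}{51} = \frac{2863}{1065} \cdot \frac{1}{51} = \frac{2863}{54315}$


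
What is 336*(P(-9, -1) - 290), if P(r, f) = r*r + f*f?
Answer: -69888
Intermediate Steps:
P(r, f) = f² + r² (P(r, f) = r² + f² = f² + r²)
336*(P(-9, -1) - 290) = 336*(((-1)² + (-9)²) - 290) = 336*((1 + 81) - 290) = 336*(82 - 290) = 336*(-208) = -69888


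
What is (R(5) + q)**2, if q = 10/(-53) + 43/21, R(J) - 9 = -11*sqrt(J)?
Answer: 895526641/1238769 - 265892*sqrt(5)/1113 ≈ 188.73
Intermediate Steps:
R(J) = 9 - 11*sqrt(J)
q = 2069/1113 (q = 10*(-1/53) + 43*(1/21) = -10/53 + 43/21 = 2069/1113 ≈ 1.8589)
(R(5) + q)**2 = ((9 - 11*sqrt(5)) + 2069/1113)**2 = (12086/1113 - 11*sqrt(5))**2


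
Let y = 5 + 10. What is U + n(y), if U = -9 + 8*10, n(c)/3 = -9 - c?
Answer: -1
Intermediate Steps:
y = 15
n(c) = -27 - 3*c (n(c) = 3*(-9 - c) = -27 - 3*c)
U = 71 (U = -9 + 80 = 71)
U + n(y) = 71 + (-27 - 3*15) = 71 + (-27 - 45) = 71 - 72 = -1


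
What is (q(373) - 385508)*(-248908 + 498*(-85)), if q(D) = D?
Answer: 112165947130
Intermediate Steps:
(q(373) - 385508)*(-248908 + 498*(-85)) = (373 - 385508)*(-248908 + 498*(-85)) = -385135*(-248908 - 42330) = -385135*(-291238) = 112165947130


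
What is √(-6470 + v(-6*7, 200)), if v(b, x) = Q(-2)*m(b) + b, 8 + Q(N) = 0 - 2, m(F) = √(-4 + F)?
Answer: √(-6512 - 10*I*√46) ≈ 0.4202 - 80.698*I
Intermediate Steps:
Q(N) = -10 (Q(N) = -8 + (0 - 2) = -8 - 2 = -10)
v(b, x) = b - 10*√(-4 + b) (v(b, x) = -10*√(-4 + b) + b = b - 10*√(-4 + b))
√(-6470 + v(-6*7, 200)) = √(-6470 + (-6*7 - 10*√(-4 - 6*7))) = √(-6470 + (-42 - 10*√(-4 - 42))) = √(-6470 + (-42 - 10*I*√46)) = √(-6512 - 10*I*√46)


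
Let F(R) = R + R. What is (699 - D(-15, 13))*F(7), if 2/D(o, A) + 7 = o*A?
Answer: 988400/101 ≈ 9786.1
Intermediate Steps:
D(o, A) = 2/(-7 + A*o) (D(o, A) = 2/(-7 + o*A) = 2/(-7 + A*o))
F(R) = 2*R
(699 - D(-15, 13))*F(7) = (699 - 2/(-7 + 13*(-15)))*(2*7) = (699 - 2/(-7 - 195))*14 = (699 - 2/(-202))*14 = (699 - 2*(-1)/202)*14 = (699 - 1*(-1/101))*14 = (699 + 1/101)*14 = (70600/101)*14 = 988400/101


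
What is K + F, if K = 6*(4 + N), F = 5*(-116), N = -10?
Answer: -616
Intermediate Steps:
F = -580
K = -36 (K = 6*(4 - 10) = 6*(-6) = -36)
K + F = -36 - 580 = -616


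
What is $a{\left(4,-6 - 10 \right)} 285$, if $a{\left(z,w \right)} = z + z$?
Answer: $2280$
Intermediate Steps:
$a{\left(z,w \right)} = 2 z$
$a{\left(4,-6 - 10 \right)} 285 = 2 \cdot 4 \cdot 285 = 8 \cdot 285 = 2280$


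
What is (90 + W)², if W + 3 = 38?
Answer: 15625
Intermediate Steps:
W = 35 (W = -3 + 38 = 35)
(90 + W)² = (90 + 35)² = 125² = 15625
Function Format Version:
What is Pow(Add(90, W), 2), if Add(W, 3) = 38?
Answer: 15625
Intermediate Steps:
W = 35 (W = Add(-3, 38) = 35)
Pow(Add(90, W), 2) = Pow(Add(90, 35), 2) = Pow(125, 2) = 15625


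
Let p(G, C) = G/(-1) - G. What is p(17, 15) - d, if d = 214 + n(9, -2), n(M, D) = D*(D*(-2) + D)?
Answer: -244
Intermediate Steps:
p(G, C) = -2*G (p(G, C) = G*(-1) - G = -G - G = -2*G)
n(M, D) = -D² (n(M, D) = D*(-2*D + D) = D*(-D) = -D²)
d = 210 (d = 214 - 1*(-2)² = 214 - 1*4 = 214 - 4 = 210)
p(17, 15) - d = -2*17 - 1*210 = -34 - 210 = -244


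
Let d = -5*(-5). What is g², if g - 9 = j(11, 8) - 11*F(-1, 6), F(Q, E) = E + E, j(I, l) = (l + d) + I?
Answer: 6241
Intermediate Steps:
d = 25
j(I, l) = 25 + I + l (j(I, l) = (l + 25) + I = (25 + l) + I = 25 + I + l)
F(Q, E) = 2*E
g = -79 (g = 9 + ((25 + 11 + 8) - 22*6) = 9 + (44 - 11*12) = 9 + (44 - 132) = 9 - 88 = -79)
g² = (-79)² = 6241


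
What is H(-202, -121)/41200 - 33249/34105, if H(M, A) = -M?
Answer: -136296959/140512600 ≈ -0.97000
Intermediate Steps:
H(-202, -121)/41200 - 33249/34105 = -1*(-202)/41200 - 33249/34105 = 202*(1/41200) - 33249*1/34105 = 101/20600 - 33249/34105 = -136296959/140512600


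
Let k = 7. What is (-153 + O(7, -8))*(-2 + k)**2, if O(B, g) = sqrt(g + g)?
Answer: -3825 + 100*I ≈ -3825.0 + 100.0*I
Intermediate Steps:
O(B, g) = sqrt(2)*sqrt(g) (O(B, g) = sqrt(2*g) = sqrt(2)*sqrt(g))
(-153 + O(7, -8))*(-2 + k)**2 = (-153 + sqrt(2)*sqrt(-8))*(-2 + 7)**2 = (-153 + sqrt(2)*(2*I*sqrt(2)))*5**2 = (-153 + 4*I)*25 = -3825 + 100*I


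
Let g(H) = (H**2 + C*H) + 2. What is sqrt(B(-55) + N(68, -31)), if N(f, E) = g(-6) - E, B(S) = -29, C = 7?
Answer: I*sqrt(2) ≈ 1.4142*I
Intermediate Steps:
g(H) = 2 + H**2 + 7*H (g(H) = (H**2 + 7*H) + 2 = 2 + H**2 + 7*H)
N(f, E) = -4 - E (N(f, E) = (2 + (-6)**2 + 7*(-6)) - E = (2 + 36 - 42) - E = -4 - E)
sqrt(B(-55) + N(68, -31)) = sqrt(-29 + (-4 - 1*(-31))) = sqrt(-29 + (-4 + 31)) = sqrt(-29 + 27) = sqrt(-2) = I*sqrt(2)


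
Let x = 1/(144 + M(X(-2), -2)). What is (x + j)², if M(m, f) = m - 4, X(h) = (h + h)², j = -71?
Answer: 122655625/24336 ≈ 5040.1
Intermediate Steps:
X(h) = 4*h² (X(h) = (2*h)² = 4*h²)
M(m, f) = -4 + m
x = 1/156 (x = 1/(144 + (-4 + 4*(-2)²)) = 1/(144 + (-4 + 4*4)) = 1/(144 + (-4 + 16)) = 1/(144 + 12) = 1/156 ≈ 0.0064103)
(x + j)² = (1/156 - 71)² = (-11075/156)² = 122655625/24336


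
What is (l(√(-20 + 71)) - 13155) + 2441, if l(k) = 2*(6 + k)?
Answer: -10702 + 2*√51 ≈ -10688.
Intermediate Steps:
l(k) = 12 + 2*k
(l(√(-20 + 71)) - 13155) + 2441 = ((12 + 2*√(-20 + 71)) - 13155) + 2441 = ((12 + 2*√51) - 13155) + 2441 = (-13143 + 2*√51) + 2441 = -10702 + 2*√51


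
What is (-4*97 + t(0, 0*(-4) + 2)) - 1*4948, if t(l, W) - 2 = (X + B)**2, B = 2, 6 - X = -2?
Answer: -5234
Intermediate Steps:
X = 8 (X = 6 - 1*(-2) = 6 + 2 = 8)
t(l, W) = 102 (t(l, W) = 2 + (8 + 2)**2 = 2 + 10**2 = 2 + 100 = 102)
(-4*97 + t(0, 0*(-4) + 2)) - 1*4948 = (-4*97 + 102) - 1*4948 = (-388 + 102) - 4948 = -286 - 4948 = -5234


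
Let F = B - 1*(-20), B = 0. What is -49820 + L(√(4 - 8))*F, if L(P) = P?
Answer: -49820 + 40*I ≈ -49820.0 + 40.0*I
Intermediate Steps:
F = 20 (F = 0 - 1*(-20) = 0 + 20 = 20)
-49820 + L(√(4 - 8))*F = -49820 + √(4 - 8)*20 = -49820 + √(-4)*20 = -49820 + (2*I)*20 = -49820 + 40*I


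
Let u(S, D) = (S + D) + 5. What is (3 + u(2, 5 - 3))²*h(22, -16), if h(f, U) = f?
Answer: 3168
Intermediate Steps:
u(S, D) = 5 + D + S (u(S, D) = (D + S) + 5 = 5 + D + S)
(3 + u(2, 5 - 3))²*h(22, -16) = (3 + (5 + (5 - 3) + 2))²*22 = (3 + (5 + 2 + 2))²*22 = (3 + 9)²*22 = 12²*22 = 144*22 = 3168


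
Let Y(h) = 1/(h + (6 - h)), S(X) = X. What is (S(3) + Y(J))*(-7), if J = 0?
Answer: -133/6 ≈ -22.167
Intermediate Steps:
Y(h) = ⅙ (Y(h) = 1/6 = ⅙)
(S(3) + Y(J))*(-7) = (3 + ⅙)*(-7) = (19/6)*(-7) = -133/6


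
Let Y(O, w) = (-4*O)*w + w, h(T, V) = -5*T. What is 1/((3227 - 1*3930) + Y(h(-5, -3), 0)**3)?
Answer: -1/703 ≈ -0.0014225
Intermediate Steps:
Y(O, w) = w - 4*O*w (Y(O, w) = -4*O*w + w = w - 4*O*w)
1/((3227 - 1*3930) + Y(h(-5, -3), 0)**3) = 1/((3227 - 1*3930) + (0*(1 - (-20)*(-5)))**3) = 1/((3227 - 3930) + (0*(1 - 4*25))**3) = 1/(-703 + (0*(1 - 100))**3) = 1/(-703 + (0*(-99))**3) = 1/(-703 + 0**3) = 1/(-703 + 0) = 1/(-703) = -1/703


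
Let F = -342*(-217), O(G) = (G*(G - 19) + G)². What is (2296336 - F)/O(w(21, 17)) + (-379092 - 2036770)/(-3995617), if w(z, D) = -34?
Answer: 8215153929781/6244797756704 ≈ 1.3155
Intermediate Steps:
O(G) = (G + G*(-19 + G))² (O(G) = (G*(-19 + G) + G)² = (G + G*(-19 + G))²)
F = 74214
(2296336 - F)/O(w(21, 17)) + (-379092 - 2036770)/(-3995617) = (2296336 - 1*74214)/(((-34)²*(-18 - 34)²)) + (-379092 - 2036770)/(-3995617) = (2296336 - 74214)/((1156*(-52)²)) - 2415862*(-1/3995617) = 2222122/((1156*2704)) + 2415862/3995617 = 2222122/3125824 + 2415862/3995617 = 2222122*(1/3125824) + 2415862/3995617 = 1111061/1562912 + 2415862/3995617 = 8215153929781/6244797756704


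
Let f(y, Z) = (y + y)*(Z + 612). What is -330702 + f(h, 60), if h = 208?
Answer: -51150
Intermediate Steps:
f(y, Z) = 2*y*(612 + Z) (f(y, Z) = (2*y)*(612 + Z) = 2*y*(612 + Z))
-330702 + f(h, 60) = -330702 + 2*208*(612 + 60) = -330702 + 2*208*672 = -330702 + 279552 = -51150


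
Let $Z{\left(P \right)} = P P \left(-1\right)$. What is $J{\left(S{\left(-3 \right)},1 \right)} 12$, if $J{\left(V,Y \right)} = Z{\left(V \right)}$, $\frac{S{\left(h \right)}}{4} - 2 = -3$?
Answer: $-192$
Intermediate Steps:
$Z{\left(P \right)} = - P^{2}$ ($Z{\left(P \right)} = P^{2} \left(-1\right) = - P^{2}$)
$S{\left(h \right)} = -4$ ($S{\left(h \right)} = 8 + 4 \left(-3\right) = 8 - 12 = -4$)
$J{\left(V,Y \right)} = - V^{2}$
$J{\left(S{\left(-3 \right)},1 \right)} 12 = - \left(-4\right)^{2} \cdot 12 = \left(-1\right) 16 \cdot 12 = \left(-16\right) 12 = -192$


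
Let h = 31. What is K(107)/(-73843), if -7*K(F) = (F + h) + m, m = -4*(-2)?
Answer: 146/516901 ≈ 0.00028245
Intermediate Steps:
m = 8
K(F) = -39/7 - F/7 (K(F) = -((F + 31) + 8)/7 = -((31 + F) + 8)/7 = -(39 + F)/7 = -39/7 - F/7)
K(107)/(-73843) = (-39/7 - ⅐*107)/(-73843) = (-39/7 - 107/7)*(-1/73843) = -146/7*(-1/73843) = 146/516901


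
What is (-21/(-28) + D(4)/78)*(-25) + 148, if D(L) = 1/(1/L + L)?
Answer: 342571/2652 ≈ 129.17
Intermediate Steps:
D(L) = 1/(L + 1/L)
(-21/(-28) + D(4)/78)*(-25) + 148 = (-21/(-28) + (4/(1 + 4²))/78)*(-25) + 148 = (-21*(-1/28) + (4/(1 + 16))*(1/78))*(-25) + 148 = (¾ + (4/17)*(1/78))*(-25) + 148 = (¾ + 2/663)*(-25) + 148 = (1997/2652)*(-25) + 148 = -49925/2652 + 148 = 342571/2652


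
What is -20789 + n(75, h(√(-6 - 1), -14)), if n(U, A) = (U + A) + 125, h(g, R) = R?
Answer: -20603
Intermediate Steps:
n(U, A) = 125 + A + U (n(U, A) = (A + U) + 125 = 125 + A + U)
-20789 + n(75, h(√(-6 - 1), -14)) = -20789 + (125 - 14 + 75) = -20789 + 186 = -20603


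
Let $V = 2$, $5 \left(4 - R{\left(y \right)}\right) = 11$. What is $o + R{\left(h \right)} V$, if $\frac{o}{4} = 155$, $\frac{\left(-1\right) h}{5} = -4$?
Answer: $\frac{3118}{5} \approx 623.6$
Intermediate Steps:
$h = 20$ ($h = \left(-5\right) \left(-4\right) = 20$)
$R{\left(y \right)} = \frac{9}{5}$ ($R{\left(y \right)} = 4 - \frac{11}{5} = \frac{9}{5}$)
$o = 620$ ($o = 4 \cdot 155 = 620$)
$o + R{\left(h \right)} V = 620 + \frac{9}{5} \cdot 2 = 620 + \frac{18}{5} = \frac{3118}{5}$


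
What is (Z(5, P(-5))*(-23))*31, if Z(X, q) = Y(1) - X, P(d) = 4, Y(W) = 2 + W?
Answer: 1426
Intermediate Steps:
Z(X, q) = 3 - X (Z(X, q) = (2 + 1) - X = 3 - X)
(Z(5, P(-5))*(-23))*31 = ((3 - 1*5)*(-23))*31 = ((3 - 5)*(-23))*31 = -2*(-23)*31 = 46*31 = 1426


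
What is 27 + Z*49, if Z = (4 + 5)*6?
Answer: 2673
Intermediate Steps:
Z = 54 (Z = 9*6 = 54)
27 + Z*49 = 27 + 54*49 = 27 + 2646 = 2673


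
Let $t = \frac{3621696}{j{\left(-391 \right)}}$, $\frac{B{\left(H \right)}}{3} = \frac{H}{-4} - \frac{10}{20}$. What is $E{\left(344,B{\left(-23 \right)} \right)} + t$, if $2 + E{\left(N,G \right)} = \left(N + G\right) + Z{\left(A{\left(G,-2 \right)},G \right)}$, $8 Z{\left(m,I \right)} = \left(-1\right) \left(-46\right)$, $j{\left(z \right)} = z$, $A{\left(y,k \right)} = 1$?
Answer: $- \frac{6959135}{782} \approx -8899.2$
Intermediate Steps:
$B{\left(H \right)} = - \frac{3}{2} - \frac{3 H}{4}$ ($B{\left(H \right)} = 3 \left(\frac{H}{-4} - \frac{10}{20}\right) = 3 \left(H \left(- \frac{1}{4}\right) - \frac{1}{2}\right) = 3 \left(- \frac{H}{4} - \frac{1}{2}\right) = 3 \left(- \frac{1}{2} - \frac{H}{4}\right) = - \frac{3}{2} - \frac{3 H}{4}$)
$t = - \frac{3621696}{391}$ ($t = \frac{3621696}{-391} = 3621696 \left(- \frac{1}{391}\right) = - \frac{3621696}{391} \approx -9262.7$)
$Z{\left(m,I \right)} = \frac{23}{4}$ ($Z{\left(m,I \right)} = \frac{\left(-1\right) \left(-46\right)}{8} = \frac{1}{8} \cdot 46 = \frac{23}{4}$)
$E{\left(N,G \right)} = \frac{15}{4} + G + N$ ($E{\left(N,G \right)} = -2 + \left(\left(N + G\right) + \frac{23}{4}\right) = -2 + \left(\left(G + N\right) + \frac{23}{4}\right) = -2 + \left(\frac{23}{4} + G + N\right) = \frac{15}{4} + G + N$)
$E{\left(344,B{\left(-23 \right)} \right)} + t = \left(\frac{15}{4} - - \frac{63}{4} + 344\right) - \frac{3621696}{391} = \left(\frac{15}{4} + \left(- \frac{3}{2} + \frac{69}{4}\right) + 344\right) - \frac{3621696}{391} = \left(\frac{15}{4} + \frac{63}{4} + 344\right) - \frac{3621696}{391} = \frac{727}{2} - \frac{3621696}{391} = - \frac{6959135}{782}$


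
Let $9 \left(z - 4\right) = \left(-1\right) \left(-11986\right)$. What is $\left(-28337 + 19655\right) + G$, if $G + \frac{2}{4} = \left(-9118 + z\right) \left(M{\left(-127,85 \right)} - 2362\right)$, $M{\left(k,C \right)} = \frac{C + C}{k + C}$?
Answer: $\frac{6956872975}{378} \approx 1.8404 \cdot 10^{7}$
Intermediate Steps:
$M{\left(k,C \right)} = \frac{2 C}{C + k}$
$z = \frac{12022}{9}$ ($z = 4 + \frac{\left(-1\right) \left(-11986\right)}{9} = 4 + \frac{1}{9} \cdot 11986 = 4 + \frac{11986}{9} = \frac{12022}{9} \approx 1335.8$)
$G = \frac{6960154771}{378}$ ($G = - \frac{1}{2} + \left(-9118 + \frac{12022}{9}\right) \left(2 \cdot 85 \frac{1}{85 - 127} - 2362\right) = - \frac{1}{2} - \frac{70040 \left(2 \cdot 85 \frac{1}{-42} - 2362\right)}{9} = - \frac{1}{2} - \frac{70040 \left(2 \cdot 85 \left(- \frac{1}{42}\right) - 2362\right)}{9} = - \frac{1}{2} - \frac{70040 \left(- \frac{85}{21} - 2362\right)}{9} = - \frac{1}{2} - - \frac{3480077480}{189} = - \frac{1}{2} + \frac{3480077480}{189} = \frac{6960154771}{378} \approx 1.8413 \cdot 10^{7}$)
$\left(-28337 + 19655\right) + G = \left(-28337 + 19655\right) + \frac{6960154771}{378} = -8682 + \frac{6960154771}{378} = \frac{6956872975}{378}$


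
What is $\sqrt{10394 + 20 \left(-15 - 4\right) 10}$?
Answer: $\sqrt{6594} \approx 81.203$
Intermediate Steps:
$\sqrt{10394 + 20 \left(-15 - 4\right) 10} = \sqrt{10394 + 20 \left(-19\right) 10} = \sqrt{10394 - 3800} = \sqrt{6594}$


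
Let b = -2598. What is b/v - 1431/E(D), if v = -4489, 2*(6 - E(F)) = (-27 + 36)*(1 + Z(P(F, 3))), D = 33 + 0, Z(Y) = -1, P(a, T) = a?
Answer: -2136057/8978 ≈ -237.92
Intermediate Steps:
D = 33
E(F) = 6 (E(F) = 6 - (-27 + 36)*(1 - 1)/2 = 6 - 9*0/2 = 6 - ½*0 = 6 + 0 = 6)
b/v - 1431/E(D) = -2598/(-4489) - 1431/6 = -2598*(-1/4489) - 1431*⅙ = 2598/4489 - 477/2 = -2136057/8978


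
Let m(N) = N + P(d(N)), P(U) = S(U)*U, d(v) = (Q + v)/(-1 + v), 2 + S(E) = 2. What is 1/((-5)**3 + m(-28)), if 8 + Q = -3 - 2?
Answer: -1/153 ≈ -0.0065359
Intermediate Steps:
S(E) = 0 (S(E) = -2 + 2 = 0)
Q = -13 (Q = -8 + (-3 - 2) = -8 - 5 = -13)
d(v) = (-13 + v)/(-1 + v)
P(U) = 0 (P(U) = 0*U = 0)
m(N) = N (m(N) = N + 0 = N)
1/((-5)**3 + m(-28)) = 1/((-5)**3 - 28) = 1/(-125 - 28) = 1/(-153) = -1/153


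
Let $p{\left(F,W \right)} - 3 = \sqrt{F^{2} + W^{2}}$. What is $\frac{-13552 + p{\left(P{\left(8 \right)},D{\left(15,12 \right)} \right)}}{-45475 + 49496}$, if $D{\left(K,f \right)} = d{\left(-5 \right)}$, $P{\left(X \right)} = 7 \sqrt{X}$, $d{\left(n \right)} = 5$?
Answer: $- \frac{13549}{4021} + \frac{\sqrt{417}}{4021} \approx -3.3645$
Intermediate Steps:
$D{\left(K,f \right)} = 5$
$p{\left(F,W \right)} = 3 + \sqrt{F^{2} + W^{2}}$
$\frac{-13552 + p{\left(P{\left(8 \right)},D{\left(15,12 \right)} \right)}}{-45475 + 49496} = \frac{-13552 + \left(3 + \sqrt{\left(7 \sqrt{8}\right)^{2} + 5^{2}}\right)}{-45475 + 49496} = \frac{-13552 + \left(3 + \sqrt{\left(7 \cdot 2 \sqrt{2}\right)^{2} + 25}\right)}{4021} = \left(-13552 + \left(3 + \sqrt{\left(14 \sqrt{2}\right)^{2} + 25}\right)\right) \frac{1}{4021} = \left(-13552 + \left(3 + \sqrt{392 + 25}\right)\right) \frac{1}{4021} = \left(-13552 + \left(3 + \sqrt{417}\right)\right) \frac{1}{4021} = \left(-13549 + \sqrt{417}\right) \frac{1}{4021} = - \frac{13549}{4021} + \frac{\sqrt{417}}{4021}$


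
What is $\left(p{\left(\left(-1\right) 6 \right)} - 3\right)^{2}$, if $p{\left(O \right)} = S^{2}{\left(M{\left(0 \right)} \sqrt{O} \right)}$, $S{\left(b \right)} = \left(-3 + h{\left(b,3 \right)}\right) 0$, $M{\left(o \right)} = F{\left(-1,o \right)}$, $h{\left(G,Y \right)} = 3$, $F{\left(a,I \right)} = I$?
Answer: $9$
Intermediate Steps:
$M{\left(o \right)} = o$
$S{\left(b \right)} = 0$ ($S{\left(b \right)} = \left(-3 + 3\right) 0 = 0 \cdot 0 = 0$)
$p{\left(O \right)} = 0$ ($p{\left(O \right)} = 0^{2} = 0$)
$\left(p{\left(\left(-1\right) 6 \right)} - 3\right)^{2} = \left(0 - 3\right)^{2} = \left(-3\right)^{2} = 9$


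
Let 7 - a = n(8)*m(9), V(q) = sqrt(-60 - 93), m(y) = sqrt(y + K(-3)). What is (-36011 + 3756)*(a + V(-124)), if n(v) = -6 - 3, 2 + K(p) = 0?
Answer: -225785 - 290295*sqrt(7) - 96765*I*sqrt(17) ≈ -9.9383e+5 - 3.9897e+5*I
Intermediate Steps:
K(p) = -2 (K(p) = -2 + 0 = -2)
n(v) = -9
m(y) = sqrt(-2 + y) (m(y) = sqrt(y - 2) = sqrt(-2 + y))
V(q) = 3*I*sqrt(17) (V(q) = sqrt(-153) = 3*I*sqrt(17))
a = 7 + 9*sqrt(7) (a = 7 - (-9)*sqrt(-2 + 9) = 7 - (-9)*sqrt(7) = 7 + 9*sqrt(7) ≈ 30.812)
(-36011 + 3756)*(a + V(-124)) = (-36011 + 3756)*((7 + 9*sqrt(7)) + 3*I*sqrt(17)) = -32255*(7 + 9*sqrt(7) + 3*I*sqrt(17)) = -225785 - 290295*sqrt(7) - 96765*I*sqrt(17)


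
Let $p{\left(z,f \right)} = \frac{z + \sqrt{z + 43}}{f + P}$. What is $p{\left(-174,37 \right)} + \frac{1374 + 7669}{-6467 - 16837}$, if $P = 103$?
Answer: $- \frac{1330229}{815640} + \frac{i \sqrt{131}}{140} \approx -1.6309 + 0.081754 i$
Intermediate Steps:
$p{\left(z,f \right)} = \frac{z + \sqrt{43 + z}}{103 + f}$ ($p{\left(z,f \right)} = \frac{z + \sqrt{z + 43}}{f + 103} = \frac{z + \sqrt{43 + z}}{103 + f}$)
$p{\left(-174,37 \right)} + \frac{1374 + 7669}{-6467 - 16837} = \frac{-174 + \sqrt{43 - 174}}{103 + 37} + \frac{1374 + 7669}{-6467 - 16837} = \frac{-174 + \sqrt{-131}}{140} + \frac{9043}{-23304} = \frac{-174 + i \sqrt{131}}{140} + 9043 \left(- \frac{1}{23304}\right) = \left(- \frac{87}{70} + \frac{i \sqrt{131}}{140}\right) - \frac{9043}{23304} = - \frac{1330229}{815640} + \frac{i \sqrt{131}}{140}$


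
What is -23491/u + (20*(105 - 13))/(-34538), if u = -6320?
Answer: 399851679/109140080 ≈ 3.6637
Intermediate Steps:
-23491/u + (20*(105 - 13))/(-34538) = -23491/(-6320) + (20*(105 - 13))/(-34538) = -23491*(-1/6320) + (20*92)*(-1/34538) = 23491/6320 + 1840*(-1/34538) = 23491/6320 - 920/17269 = 399851679/109140080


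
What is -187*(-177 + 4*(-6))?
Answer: 37587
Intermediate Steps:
-187*(-177 + 4*(-6)) = -187*(-177 - 24) = -187*(-201) = 37587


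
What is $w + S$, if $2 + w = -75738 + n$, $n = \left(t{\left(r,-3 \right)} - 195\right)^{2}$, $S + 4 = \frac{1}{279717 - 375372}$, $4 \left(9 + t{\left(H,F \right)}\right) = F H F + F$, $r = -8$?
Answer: $- \frac{39985990081}{1530480} \approx -26126.0$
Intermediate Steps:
$t{\left(H,F \right)} = -9 + \frac{F}{4} + \frac{H F^{2}}{4}$ ($t{\left(H,F \right)} = -9 + \frac{F H F + F}{4} = -9 + \frac{H F^{2} + F}{4} = -9 + \frac{F + H F^{2}}{4} = -9 + \left(\frac{F}{4} + \frac{H F^{2}}{4}\right) = -9 + \frac{F}{4} + \frac{H F^{2}}{4}$)
$S = - \frac{382621}{95655}$ ($S = -4 + \frac{1}{279717 - 375372} = -4 + \frac{1}{-95655} = -4 - \frac{1}{95655} = - \frac{382621}{95655} \approx -4.0$)
$n = \frac{793881}{16}$ ($n = \left(\left(-9 + \frac{1}{4} \left(-3\right) + \frac{1}{4} \left(-8\right) \left(-3\right)^{2}\right) - 195\right)^{2} = \left(\left(-9 - \frac{3}{4} + \frac{1}{4} \left(-8\right) 9\right) - 195\right)^{2} = \left(\left(-9 - \frac{3}{4} - 18\right) - 195\right)^{2} = \left(- \frac{111}{4} - 195\right)^{2} = \left(- \frac{891}{4}\right)^{2} = \frac{793881}{16} \approx 49618.0$)
$w = - \frac{417959}{16}$ ($w = -2 + \left(-75738 + \frac{793881}{16}\right) = -2 - \frac{417927}{16} = - \frac{417959}{16} \approx -26122.0$)
$w + S = - \frac{417959}{16} - \frac{382621}{95655} = - \frac{39985990081}{1530480}$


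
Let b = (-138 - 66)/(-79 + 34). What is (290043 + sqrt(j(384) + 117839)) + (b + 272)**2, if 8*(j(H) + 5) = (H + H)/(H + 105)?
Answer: 82465579/225 + sqrt(3130736762)/163 ≈ 3.6686e+5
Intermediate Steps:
j(H) = -5 + H/(4*(105 + H)) (j(H) = -5 + ((H + H)/(H + 105))/8 = -5 + ((2*H)/(105 + H))/8 = -5 + (2*H/(105 + H))/8 = -5 + H/(4*(105 + H)))
b = 68/15 (b = -204/(-45) = -204*(-1/45) = 68/15 ≈ 4.5333)
(290043 + sqrt(j(384) + 117839)) + (b + 272)**2 = (290043 + sqrt((-2100 - 19*384)/(4*(105 + 384)) + 117839)) + (68/15 + 272)**2 = (290043 + sqrt((1/4)*(-2100 - 7296)/489 + 117839)) + (4148/15)**2 = (290043 + sqrt((1/4)*(1/489)*(-9396) + 117839)) + 17205904/225 = (290043 + sqrt(-783/163 + 117839)) + 17205904/225 = (290043 + sqrt(19206974/163)) + 17205904/225 = (290043 + sqrt(3130736762)/163) + 17205904/225 = 82465579/225 + sqrt(3130736762)/163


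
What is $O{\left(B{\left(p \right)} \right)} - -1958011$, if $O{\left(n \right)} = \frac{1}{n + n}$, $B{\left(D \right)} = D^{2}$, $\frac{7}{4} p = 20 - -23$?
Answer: $\frac{115851594897}{59168} \approx 1.958 \cdot 10^{6}$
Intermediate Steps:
$p = \frac{172}{7}$ ($p = \frac{4 \left(20 - -23\right)}{7} = \frac{4 \left(20 + 23\right)}{7} = \frac{4}{7} \cdot 43 = \frac{172}{7} \approx 24.571$)
$O{\left(n \right)} = \frac{1}{2 n}$
$O{\left(B{\left(p \right)} \right)} - -1958011 = \frac{1}{2 \left(\frac{172}{7}\right)^{2}} - -1958011 = \frac{1}{2 \cdot \frac{29584}{49}} + 1958011 = \frac{1}{2} \cdot \frac{49}{29584} + 1958011 = \frac{49}{59168} + 1958011 = \frac{115851594897}{59168}$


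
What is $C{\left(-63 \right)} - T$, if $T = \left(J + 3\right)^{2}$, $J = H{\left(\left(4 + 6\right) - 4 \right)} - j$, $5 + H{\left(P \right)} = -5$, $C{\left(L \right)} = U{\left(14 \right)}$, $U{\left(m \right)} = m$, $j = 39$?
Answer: $-2102$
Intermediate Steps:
$C{\left(L \right)} = 14$
$H{\left(P \right)} = -10$ ($H{\left(P \right)} = -5 - 5 = -10$)
$J = -49$ ($J = -10 - 39 = -49$)
$T = 2116$ ($T = \left(-49 + 3\right)^{2} = \left(-46\right)^{2} = 2116$)
$C{\left(-63 \right)} - T = 14 - 2116 = -2102$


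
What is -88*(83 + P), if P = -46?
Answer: -3256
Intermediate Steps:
-88*(83 + P) = -88*(83 - 46) = -88*37 = -3256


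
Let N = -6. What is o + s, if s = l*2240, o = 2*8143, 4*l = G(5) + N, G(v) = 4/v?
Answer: 13374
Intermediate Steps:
l = -13/10 (l = (4/5 - 6)/4 = (4*(⅕) - 6)/4 = (⅘ - 6)/4 = (¼)*(-26/5) = -13/10 ≈ -1.3000)
o = 16286
s = -2912 (s = -13/10*2240 = -2912)
o + s = 16286 - 2912 = 13374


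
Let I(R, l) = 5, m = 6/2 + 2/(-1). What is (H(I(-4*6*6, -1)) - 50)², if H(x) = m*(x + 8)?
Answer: 1369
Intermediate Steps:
m = 1 (m = 6*(½) + 2*(-1) = 3 - 2 = 1)
H(x) = 8 + x (H(x) = 1*(x + 8) = 1*(8 + x) = 8 + x)
(H(I(-4*6*6, -1)) - 50)² = ((8 + 5) - 50)² = (13 - 50)² = (-37)² = 1369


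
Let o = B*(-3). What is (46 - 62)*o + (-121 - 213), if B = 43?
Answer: 1730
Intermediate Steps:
o = -129 (o = 43*(-3) = -129)
(46 - 62)*o + (-121 - 213) = (46 - 62)*(-129) + (-121 - 213) = -16*(-129) - 334 = 2064 - 334 = 1730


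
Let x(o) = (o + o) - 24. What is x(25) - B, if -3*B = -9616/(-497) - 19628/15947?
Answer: 761792638/23776977 ≈ 32.039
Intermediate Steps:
x(o) = -24 + 2*o (x(o) = 2*o - 24 = -24 + 2*o)
B = -143591236/23776977 (B = -(-9616/(-497) - 19628/15947)/3 = -(-9616*(-1/497) - 19628*1/15947)/3 = -(9616/497 - 19628/15947)/3 = -⅓*143591236/7925659 = -143591236/23776977 ≈ -6.0391)
x(25) - B = (-24 + 2*25) - 1*(-143591236/23776977) = (-24 + 50) + 143591236/23776977 = 26 + 143591236/23776977 = 761792638/23776977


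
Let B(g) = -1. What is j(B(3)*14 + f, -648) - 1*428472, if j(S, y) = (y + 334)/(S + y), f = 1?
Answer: -283219678/661 ≈ -4.2847e+5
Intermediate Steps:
j(S, y) = (334 + y)/(S + y)
j(B(3)*14 + f, -648) - 1*428472 = (334 - 648)/((-1*14 + 1) - 648) - 1*428472 = -314/((-14 + 1) - 648) - 428472 = -314/(-13 - 648) - 428472 = -314/(-661) - 428472 = -1/661*(-314) - 428472 = 314/661 - 428472 = -283219678/661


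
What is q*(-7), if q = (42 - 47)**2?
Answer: -175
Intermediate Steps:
q = 25 (q = (-5)**2 = 25)
q*(-7) = 25*(-7) = -175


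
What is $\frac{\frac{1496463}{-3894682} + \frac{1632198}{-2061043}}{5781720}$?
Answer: $- \frac{3162869937}{15547901342710352} \approx -2.0343 \cdot 10^{-7}$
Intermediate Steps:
$\frac{\frac{1496463}{-3894682} + \frac{1632198}{-2061043}}{5781720} = \left(1496463 \left(- \frac{1}{3894682}\right) + 1632198 \left(- \frac{1}{2061043}\right)\right) \frac{1}{5781720} = \left(- \frac{1496463}{3894682} - \frac{8202}{10357}\right) \frac{1}{5781720} = \left(- \frac{47443049055}{40337221474}\right) \frac{1}{5781720} = - \frac{3162869937}{15547901342710352}$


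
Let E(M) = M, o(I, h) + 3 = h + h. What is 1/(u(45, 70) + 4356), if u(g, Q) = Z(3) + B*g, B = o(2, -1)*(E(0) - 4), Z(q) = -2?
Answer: 1/5254 ≈ 0.00019033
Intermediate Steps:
o(I, h) = -3 + 2*h (o(I, h) = -3 + (h + h) = -3 + 2*h)
B = 20 (B = (-3 + 2*(-1))*(0 - 4) = (-3 - 2)*(-4) = -5*(-4) = 20)
u(g, Q) = -2 + 20*g
1/(u(45, 70) + 4356) = 1/((-2 + 20*45) + 4356) = 1/((-2 + 900) + 4356) = 1/(898 + 4356) = 1/5254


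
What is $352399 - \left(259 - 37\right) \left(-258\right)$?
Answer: $409675$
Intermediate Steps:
$352399 - \left(259 - 37\right) \left(-258\right) = 352399 - 222 \left(-258\right) = 352399 - -57276 = 352399 + 57276 = 409675$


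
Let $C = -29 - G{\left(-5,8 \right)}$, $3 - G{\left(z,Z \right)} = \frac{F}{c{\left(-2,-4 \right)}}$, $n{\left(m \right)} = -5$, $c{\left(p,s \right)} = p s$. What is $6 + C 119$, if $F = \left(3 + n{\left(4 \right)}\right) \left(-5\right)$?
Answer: $- \frac{14613}{4} \approx -3653.3$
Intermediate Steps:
$F = 10$ ($F = \left(3 - 5\right) \left(-5\right) = \left(-2\right) \left(-5\right) = 10$)
$G{\left(z,Z \right)} = \frac{7}{4}$ ($G{\left(z,Z \right)} = 3 - \frac{10}{\left(-2\right) \left(-4\right)} = 3 - \frac{10}{8} = 3 - 10 \cdot \frac{1}{8} = 3 - \frac{5}{4} = \frac{7}{4}$)
$C = - \frac{123}{4}$ ($C = -29 - \frac{7}{4} = - \frac{123}{4} \approx -30.75$)
$6 + C 119 = 6 - \frac{14637}{4} = - \frac{14613}{4}$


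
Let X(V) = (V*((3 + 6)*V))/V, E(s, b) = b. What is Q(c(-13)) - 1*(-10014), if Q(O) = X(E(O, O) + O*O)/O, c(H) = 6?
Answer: 10077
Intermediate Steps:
X(V) = 9*V (X(V) = (V*(9*V))/V = (9*V**2)/V = 9*V)
Q(O) = (9*O + 9*O**2)/O (Q(O) = (9*(O + O*O))/O = (9*(O + O**2))/O = (9*O + 9*O**2)/O)
Q(c(-13)) - 1*(-10014) = (9 + 9*6) - 1*(-10014) = (9 + 54) + 10014 = 63 + 10014 = 10077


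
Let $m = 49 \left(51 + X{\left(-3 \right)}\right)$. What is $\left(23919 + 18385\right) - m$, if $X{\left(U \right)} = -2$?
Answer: $39903$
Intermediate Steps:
$m = 2401$ ($m = 49 \left(51 - 2\right) = 49 \cdot 49 = 2401$)
$\left(23919 + 18385\right) - m = \left(23919 + 18385\right) - 2401 = 42304 - 2401 = 39903$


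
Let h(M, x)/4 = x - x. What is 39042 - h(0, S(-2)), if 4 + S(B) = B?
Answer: 39042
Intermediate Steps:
S(B) = -4 + B
h(M, x) = 0 (h(M, x) = 4*(x - x) = 4*0 = 0)
39042 - h(0, S(-2)) = 39042 - 1*0 = 39042 + 0 = 39042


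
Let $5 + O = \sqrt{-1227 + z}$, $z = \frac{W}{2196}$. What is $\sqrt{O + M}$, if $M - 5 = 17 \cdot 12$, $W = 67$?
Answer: $\frac{\sqrt{27327024 + 1830 i \sqrt{6574397}}}{366} \approx 14.335 + 1.2218 i$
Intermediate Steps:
$z = \frac{67}{2196} \approx 0.03051$
$O = -5 + \frac{5 i \sqrt{6574397}}{366}$ ($O = -5 + \sqrt{-1227 + \frac{67}{2196}} = -5 + \sqrt{- \frac{2694425}{2196}} = -5 + \frac{5 i \sqrt{6574397}}{366} \approx -5.0 + 35.028 i$)
$M = 209$ ($M = 5 + 17 \cdot 12 = 5 + 204 = 209$)
$\sqrt{O + M} = \sqrt{\left(-5 + \frac{5 i \sqrt{6574397}}{366}\right) + 209} = \sqrt{204 + \frac{5 i \sqrt{6574397}}{366}}$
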